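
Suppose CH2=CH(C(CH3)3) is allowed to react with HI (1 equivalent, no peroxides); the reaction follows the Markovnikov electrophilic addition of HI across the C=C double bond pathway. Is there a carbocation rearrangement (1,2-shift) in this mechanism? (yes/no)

The first-formed carbocation is secondary.
The adjacent tert-butyl carbon has no hydrogen but bears methyl groups; migration of one methyl with its bonding pair (a 1,2-methyl shift) places the charge on a tertiary centre.
Tertiary is more stable than secondary, so the shift occurs.

yes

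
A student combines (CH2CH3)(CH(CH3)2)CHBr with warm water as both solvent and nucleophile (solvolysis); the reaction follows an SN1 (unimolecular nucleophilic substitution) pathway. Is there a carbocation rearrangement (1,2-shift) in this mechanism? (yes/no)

The first-formed carbocation is secondary.
The adjacent isopropyl carbon already bears 2 other carbon substituents and has a hydrogen to migrate; after a 1,2-hydride shift from that carbon the positive charge sits on a tertiary centre.
Tertiary is more stable than secondary, so the shift occurs.

yes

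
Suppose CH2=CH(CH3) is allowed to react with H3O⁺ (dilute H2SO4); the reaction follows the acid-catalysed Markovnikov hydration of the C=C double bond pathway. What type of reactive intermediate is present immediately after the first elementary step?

Step 1: Protonation of the alkene by H3O⁺: the π bond acts as the nucleophile and picks up H⁺, giving the more stable (Markovnikov) secondary carbocation. H2O is released.
After step 1 the species present is a secondary carbocation.

secondary carbocation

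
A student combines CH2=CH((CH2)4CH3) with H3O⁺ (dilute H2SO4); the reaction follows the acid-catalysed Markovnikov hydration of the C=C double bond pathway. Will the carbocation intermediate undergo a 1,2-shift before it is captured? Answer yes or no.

no

The first-formed carbocation is secondary.
No single 1,2-shift to an adjacent carbon would produce a more-substituted cation than the one already present, so no rearrangement occurs.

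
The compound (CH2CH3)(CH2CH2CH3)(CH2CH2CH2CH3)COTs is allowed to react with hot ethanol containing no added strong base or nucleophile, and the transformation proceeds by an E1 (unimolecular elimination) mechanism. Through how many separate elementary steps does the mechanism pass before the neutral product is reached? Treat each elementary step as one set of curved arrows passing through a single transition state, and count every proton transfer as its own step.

2

Step 1: Unassisted departure of TsO⁻ (taking the C–O bonding pair) generates a tertiary carbocation.
(No 1,2-shift: no single shift to an adjacent carbon would give a more stable cation.)
Step 2: An ethanol molecule (solvent) deprotonates a β-carbon; as the C–H bond breaks, those electrons form the new alkene π bond.
Total: 2 elementary steps.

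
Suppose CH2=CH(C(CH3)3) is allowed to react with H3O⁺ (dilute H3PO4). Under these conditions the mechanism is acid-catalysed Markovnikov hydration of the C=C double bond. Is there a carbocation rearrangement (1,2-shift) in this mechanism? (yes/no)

yes

The first-formed carbocation is secondary.
The adjacent tert-butyl carbon has no hydrogen but bears methyl groups; migration of one methyl with its bonding pair (a 1,2-methyl shift) places the charge on a tertiary centre.
Tertiary is more stable than secondary, so the shift occurs.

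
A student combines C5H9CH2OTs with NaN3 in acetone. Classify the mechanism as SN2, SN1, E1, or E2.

SN2

Conditions: a primary substrate with a strong nucleophile in the polar aprotic solvent acetone.
These conditions are the textbook signature of the SN2 pathway.
An unhindered substrate with a strong nucleophile in a polar aprotic solvent favours one-step backside displacement.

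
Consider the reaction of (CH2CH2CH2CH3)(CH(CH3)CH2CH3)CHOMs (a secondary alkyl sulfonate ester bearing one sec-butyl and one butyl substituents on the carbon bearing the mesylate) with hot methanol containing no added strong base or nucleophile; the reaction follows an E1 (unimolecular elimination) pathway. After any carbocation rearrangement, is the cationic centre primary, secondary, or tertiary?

tertiary

Step 1: Ionisation: the C–O σ-bond cleaves heterolytically; both bonding electrons depart with MsO⁻, leaving a secondary carbocation at the α-carbon.
Step 2: A hydride (H with its bonding pair) migrates from the adjacent sec-butyl carbon to the cationic centre — a 1,2-hydride shift — upgrading the secondary cation to a tertiary one.
The cation rearranges from secondary to tertiary via a 1,2-hydride shift from the adjacent sec-butyl carbon; the tertiary cation is what reacts next.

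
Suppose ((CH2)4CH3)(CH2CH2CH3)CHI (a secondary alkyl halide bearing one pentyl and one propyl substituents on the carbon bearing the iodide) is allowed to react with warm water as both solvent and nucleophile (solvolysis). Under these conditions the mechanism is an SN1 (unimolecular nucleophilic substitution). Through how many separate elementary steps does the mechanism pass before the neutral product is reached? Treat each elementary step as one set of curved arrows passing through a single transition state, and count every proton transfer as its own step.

Step 1: Unassisted departure of I⁻ (taking the C–I bonding pair) generates a secondary carbocation.
(No 1,2-shift: no single shift to an adjacent carbon would give a more stable cation.)
Step 2: Nucleophilic capture: the oxygen of H2O bonds to the cationic carbon, producing an oxonium-ion intermediate.
Step 3: Deprotonation of the oxonium oxygen by solvent water yields the neutral alcohol.
Total: 3 elementary steps.

3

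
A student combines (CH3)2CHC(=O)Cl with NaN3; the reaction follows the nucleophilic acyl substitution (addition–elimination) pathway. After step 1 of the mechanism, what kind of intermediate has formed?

tetrahedral intermediate

Step 1: N3⁻ adds to the carbonyl carbon; the C=O π electrons shift onto oxygen and a tetrahedral alkoxide intermediate forms.
After step 1 the species present is a tetrahedral intermediate.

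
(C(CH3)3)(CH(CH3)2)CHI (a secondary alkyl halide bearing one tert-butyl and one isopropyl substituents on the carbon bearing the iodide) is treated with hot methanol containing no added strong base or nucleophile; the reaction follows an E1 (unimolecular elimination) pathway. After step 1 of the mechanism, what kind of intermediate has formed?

Step 1: The C–I bond breaks with both electrons going to the iodide; I⁻ leaves and a secondary carbocation remains.
After step 1 the species present is a secondary carbocation.

secondary carbocation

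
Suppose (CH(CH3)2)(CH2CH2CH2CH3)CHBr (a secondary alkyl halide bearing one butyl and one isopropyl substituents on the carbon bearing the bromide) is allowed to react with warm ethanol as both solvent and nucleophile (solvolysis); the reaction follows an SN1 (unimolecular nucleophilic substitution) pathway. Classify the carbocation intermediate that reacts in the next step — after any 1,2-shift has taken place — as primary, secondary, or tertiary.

Step 1: The C–Br bond breaks with both electrons going to the bromide; Br⁻ leaves and a secondary carbocation remains.
Step 2: A 1,2-hydride shift from the adjacent isopropyl carbon moves the positive charge from the secondary centre to an adjacent carbon, generating a more stable tertiary carbocation.
The cation rearranges from secondary to tertiary via a 1,2-hydride shift from the adjacent isopropyl carbon; the tertiary cation is what reacts next.

tertiary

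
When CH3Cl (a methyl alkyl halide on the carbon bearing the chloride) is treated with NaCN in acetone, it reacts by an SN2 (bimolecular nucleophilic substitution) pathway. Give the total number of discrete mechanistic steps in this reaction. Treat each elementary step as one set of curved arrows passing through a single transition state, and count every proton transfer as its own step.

1

Step 1: The cyanide nucleophile donates a lone pair from C to the α-carbon in a backside attack; simultaneously the C–Cl σ-bond breaks and both of its electrons leave with Cl⁻. One concerted step with inversion of configuration.
Total: 1 elementary step.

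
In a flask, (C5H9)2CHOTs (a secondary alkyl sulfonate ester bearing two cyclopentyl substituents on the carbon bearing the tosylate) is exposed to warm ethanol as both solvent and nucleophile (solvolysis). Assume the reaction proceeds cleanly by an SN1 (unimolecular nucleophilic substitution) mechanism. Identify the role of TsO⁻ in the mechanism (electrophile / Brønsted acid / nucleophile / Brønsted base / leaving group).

Step 1: Unassisted departure of TsO⁻ (taking the C–O bonding pair) generates a secondary carbocation.
TsO⁻ departs with both electrons of the breaking σ-bond — that is the definition of a leaving group.

leaving group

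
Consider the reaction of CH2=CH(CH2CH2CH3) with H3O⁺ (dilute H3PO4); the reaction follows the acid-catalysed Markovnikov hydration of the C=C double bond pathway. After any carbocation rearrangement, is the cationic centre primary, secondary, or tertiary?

secondary

Step 1: The π electrons of the C=C bond attack a proton of H3O⁺; Markovnikov addition places the new C–H on the less-substituted alkene carbon, so the positive charge ends up on the more-substituted carbon — a secondary carbocation. H2O is released.
No single 1,2-shift to an adjacent carbon would give a more-substituted cation, so no rearrangement occurs.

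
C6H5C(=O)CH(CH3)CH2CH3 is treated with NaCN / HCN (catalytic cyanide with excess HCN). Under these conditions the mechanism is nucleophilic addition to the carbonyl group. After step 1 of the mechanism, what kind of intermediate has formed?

Step 1: Nucleophilic addition: CN⁻ adds to the carbonyl carbon, pushing the π(C=O) electron pair onto oxygen and giving a tetrahedral alkoxide.
After step 1 the species present is a tetrahedral alkoxide intermediate.

tetrahedral alkoxide intermediate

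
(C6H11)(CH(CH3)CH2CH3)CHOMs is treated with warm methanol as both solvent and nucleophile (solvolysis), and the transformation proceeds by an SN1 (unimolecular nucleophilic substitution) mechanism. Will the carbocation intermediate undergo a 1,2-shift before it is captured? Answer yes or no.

yes

The first-formed carbocation is secondary.
The adjacent sec-butyl carbon already bears 2 other carbon substituents and has a hydrogen to migrate; after a 1,2-hydride shift from that carbon the positive charge sits on a tertiary centre.
Tertiary is more stable than secondary, so the shift occurs.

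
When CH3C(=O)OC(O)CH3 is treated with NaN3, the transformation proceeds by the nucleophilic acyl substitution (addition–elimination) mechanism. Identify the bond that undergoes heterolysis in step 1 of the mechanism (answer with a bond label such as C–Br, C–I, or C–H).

Step 1: Nucleophilic addition of N3⁻ to the acyl carbon breaks the π(C=O) bond and yields a tetrahedral, anionic intermediate.
The bond broken in this step is the π(C=O) bond.

π(C=O)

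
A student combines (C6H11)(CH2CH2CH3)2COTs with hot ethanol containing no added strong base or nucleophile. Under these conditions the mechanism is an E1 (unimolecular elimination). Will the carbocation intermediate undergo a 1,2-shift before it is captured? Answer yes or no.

no

The first-formed carbocation is tertiary.
No single 1,2-shift to an adjacent carbon would produce a more-substituted cation than the one already present, so no rearrangement occurs.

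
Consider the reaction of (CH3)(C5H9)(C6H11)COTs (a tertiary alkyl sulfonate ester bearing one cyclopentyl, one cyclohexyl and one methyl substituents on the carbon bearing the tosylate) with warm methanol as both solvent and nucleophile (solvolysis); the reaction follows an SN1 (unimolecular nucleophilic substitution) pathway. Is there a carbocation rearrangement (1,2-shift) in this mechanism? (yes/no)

The first-formed carbocation is tertiary.
No single 1,2-shift to an adjacent carbon would produce a more-substituted cation than the one already present, so no rearrangement occurs.

no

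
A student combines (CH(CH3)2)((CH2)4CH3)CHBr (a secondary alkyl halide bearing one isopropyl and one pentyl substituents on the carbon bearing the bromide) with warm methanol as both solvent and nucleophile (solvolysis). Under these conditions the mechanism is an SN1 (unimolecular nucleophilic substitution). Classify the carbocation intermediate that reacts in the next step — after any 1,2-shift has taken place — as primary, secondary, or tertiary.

Step 1: Rate-determining heterolysis of the C–Br bond gives Br⁻ and a secondary carbocation.
Step 2: A hydride (H with its bonding pair) migrates from the adjacent isopropyl carbon to the cationic centre — a 1,2-hydride shift — upgrading the secondary cation to a tertiary one.
The cation rearranges from secondary to tertiary via a 1,2-hydride shift from the adjacent isopropyl carbon; the tertiary cation is what reacts next.

tertiary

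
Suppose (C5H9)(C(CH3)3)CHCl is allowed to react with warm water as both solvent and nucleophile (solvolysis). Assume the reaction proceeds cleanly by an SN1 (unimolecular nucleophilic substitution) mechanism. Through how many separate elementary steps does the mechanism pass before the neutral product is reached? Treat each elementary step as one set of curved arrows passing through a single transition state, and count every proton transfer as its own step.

4

Step 1: Ionisation: the C–Cl σ-bond cleaves heterolytically; both bonding electrons depart with Cl⁻, leaving a secondary carbocation at the α-carbon.
Step 2: A 1,2-hydride shift from the adjacent cyclopentyl carbon moves the positive charge from the secondary centre to an adjacent carbon, generating a more stable tertiary carbocation.
Step 3: H2O donates an oxygen lone pair into the empty p orbital of the cation, giving a protonated alcohol (an oxonium ion).
Step 4: A second solvent molecule removes the proton on oxygen, giving the neutral alcohol product.
Total: 4 elementary steps.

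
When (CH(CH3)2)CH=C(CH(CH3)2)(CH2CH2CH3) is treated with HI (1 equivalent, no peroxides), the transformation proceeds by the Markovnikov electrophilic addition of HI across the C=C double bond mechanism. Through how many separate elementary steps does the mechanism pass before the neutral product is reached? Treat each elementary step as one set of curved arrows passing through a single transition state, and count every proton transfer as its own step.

2

Step 1: The π electrons of the C=C bond attack a proton of HI; Markovnikov addition places the new C–H on the less-substituted alkene carbon, so the positive charge ends up on the more-substituted carbon — a tertiary carbocation. The H–I bond breaks heterolytically, releasing I⁻.
(No 1,2-shift: no single shift to an adjacent carbon would give a more stable cation.)
Step 2: I⁻ captures the cation: a lone pair on I⁻ fills the empty p orbital, producing the alkyl halide product.
Total: 2 elementary steps.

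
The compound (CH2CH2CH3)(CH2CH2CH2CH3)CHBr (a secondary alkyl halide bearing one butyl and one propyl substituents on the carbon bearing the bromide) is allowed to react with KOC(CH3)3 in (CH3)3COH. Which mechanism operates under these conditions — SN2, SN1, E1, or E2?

E2

Conditions: a strong/bulky base with a secondary substrate bearing a β-hydrogen.
These conditions are the textbook signature of the E2 pathway.
A strong (often hindered) base removes a β-H in concert with loss of the leaving group — bimolecular elimination.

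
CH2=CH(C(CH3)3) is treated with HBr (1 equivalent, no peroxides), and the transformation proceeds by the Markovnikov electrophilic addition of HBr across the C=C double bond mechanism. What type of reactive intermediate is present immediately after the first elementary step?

Step 1: The π electrons of the C=C bond attack a proton of HBr; Markovnikov addition places the new C–H on the less-substituted alkene carbon, so the positive charge ends up on the more-substituted carbon — a secondary carbocation. The H–Br bond breaks heterolytically, releasing Br⁻.
After step 1 the species present is a secondary carbocation.

secondary carbocation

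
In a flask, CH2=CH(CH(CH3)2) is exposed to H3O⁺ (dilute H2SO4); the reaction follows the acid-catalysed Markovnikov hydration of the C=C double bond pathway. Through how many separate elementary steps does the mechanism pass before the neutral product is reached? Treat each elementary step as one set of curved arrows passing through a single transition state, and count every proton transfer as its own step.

4

Step 1: Protonation of the alkene by H3O⁺: the π bond acts as the nucleophile and picks up H⁺, giving the more stable (Markovnikov) secondary carbocation. H2O is released.
Step 2: A hydride (H with its bonding pair) migrates from the adjacent isopropyl carbon to the cationic centre — a 1,2-hydride shift — upgrading the secondary cation to a tertiary one.
Step 3: Water acts as the nucleophile: an oxygen lone pair bonds to the cationic carbon, giving an oxonium-ion intermediate.
Step 4: H2O removes a proton from the oxonium oxygen, regenerating H3O⁺ and giving the neutral alcohol.
Total: 4 elementary steps.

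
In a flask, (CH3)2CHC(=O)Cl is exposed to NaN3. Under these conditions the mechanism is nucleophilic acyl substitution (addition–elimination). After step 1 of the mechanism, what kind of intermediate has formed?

tetrahedral intermediate

Step 1: N3⁻ adds to the carbonyl carbon; the C=O π electrons shift onto oxygen and a tetrahedral alkoxide intermediate forms.
After step 1 the species present is a tetrahedral intermediate.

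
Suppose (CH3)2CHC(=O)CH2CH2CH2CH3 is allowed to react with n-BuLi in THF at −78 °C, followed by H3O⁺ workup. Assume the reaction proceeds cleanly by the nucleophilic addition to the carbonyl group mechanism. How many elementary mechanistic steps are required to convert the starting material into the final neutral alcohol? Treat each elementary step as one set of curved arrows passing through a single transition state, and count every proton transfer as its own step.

2

Step 1: A lone pair / filled orbital on the carbanion-like carbon of n-BuLi attacks the electrophilic carbonyl carbon; the π(C=O) electrons shift onto oxygen, producing a tetrahedral alkoxide intermediate.
Step 2: On H3O⁺ workup the alkoxide oxygen is protonated, giving an alcohol.
Total: 2 elementary steps.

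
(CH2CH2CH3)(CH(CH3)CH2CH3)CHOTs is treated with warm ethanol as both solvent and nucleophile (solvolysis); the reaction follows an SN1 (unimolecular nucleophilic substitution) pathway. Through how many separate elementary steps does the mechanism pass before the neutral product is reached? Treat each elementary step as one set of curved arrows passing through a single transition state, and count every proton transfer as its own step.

4

Step 1: Ionisation: the C–O σ-bond cleaves heterolytically; both bonding electrons depart with TsO⁻, leaving a secondary carbocation at the α-carbon.
Step 2: A hydride (H with its bonding pair) migrates from the adjacent sec-butyl carbon to the cationic centre — a 1,2-hydride shift — upgrading the secondary cation to a tertiary one.
Step 3: CH3CH2OH donates an oxygen lone pair into the empty p orbital of the cation, giving a protonated ether (an oxonium ion).
Step 4: Deprotonation of the oxonium oxygen by solvent ethanol yields the neutral ether.
Total: 4 elementary steps.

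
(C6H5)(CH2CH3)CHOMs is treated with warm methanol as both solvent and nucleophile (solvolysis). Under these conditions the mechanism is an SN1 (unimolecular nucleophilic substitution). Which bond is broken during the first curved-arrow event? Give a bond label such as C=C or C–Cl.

C–O

Step 1: Unassisted departure of MsO⁻ (taking the C–O bonding pair) generates a secondary carbocation.
The bond broken in this step is the C–O bond.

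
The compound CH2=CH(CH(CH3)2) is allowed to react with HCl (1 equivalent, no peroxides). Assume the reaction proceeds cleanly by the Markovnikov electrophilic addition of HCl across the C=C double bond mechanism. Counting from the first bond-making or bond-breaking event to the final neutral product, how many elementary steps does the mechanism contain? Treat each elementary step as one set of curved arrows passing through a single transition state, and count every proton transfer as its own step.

Step 1: The π electrons of the C=C bond attack a proton of HCl; Markovnikov addition places the new C–H on the less-substituted alkene carbon, so the positive charge ends up on the more-substituted carbon — a secondary carbocation. The H–Cl bond breaks heterolytically, releasing Cl⁻.
Step 2: A hydride (H with its bonding pair) migrates from the adjacent isopropyl carbon to the cationic centre — a 1,2-hydride shift — upgrading the secondary cation to a tertiary one.
Step 3: Nucleophilic attack by Cl⁻ on the carbocation completes the addition, giving R–Cl.
Total: 3 elementary steps.

3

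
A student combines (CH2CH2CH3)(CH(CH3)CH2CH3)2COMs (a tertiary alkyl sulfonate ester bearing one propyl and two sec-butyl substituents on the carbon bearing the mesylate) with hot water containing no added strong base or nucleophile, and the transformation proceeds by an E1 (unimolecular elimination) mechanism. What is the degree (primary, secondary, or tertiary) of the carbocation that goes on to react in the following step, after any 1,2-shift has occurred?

Step 1: The C–O bond breaks with both electrons going to the mesylate; MsO⁻ leaves and a tertiary carbocation remains.
No single 1,2-shift to an adjacent carbon would give a more-substituted cation, so no rearrangement occurs.

tertiary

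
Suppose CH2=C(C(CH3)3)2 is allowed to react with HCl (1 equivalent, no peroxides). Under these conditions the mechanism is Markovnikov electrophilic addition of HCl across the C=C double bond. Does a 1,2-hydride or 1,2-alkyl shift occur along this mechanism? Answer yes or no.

The first-formed carbocation is tertiary.
No single 1,2-shift to an adjacent carbon would produce a more-substituted cation than the one already present, so no rearrangement occurs.

no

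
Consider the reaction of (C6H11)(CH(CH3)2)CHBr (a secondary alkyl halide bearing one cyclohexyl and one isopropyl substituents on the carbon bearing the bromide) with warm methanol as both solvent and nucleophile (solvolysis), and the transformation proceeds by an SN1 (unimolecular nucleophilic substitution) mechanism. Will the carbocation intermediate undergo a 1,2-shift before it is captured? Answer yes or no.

yes

The first-formed carbocation is secondary.
The adjacent cyclohexyl carbon already bears 2 other carbon substituents and has a hydrogen to migrate; after a 1,2-hydride shift from that carbon the positive charge sits on a tertiary centre.
Tertiary is more stable than secondary, so the shift occurs.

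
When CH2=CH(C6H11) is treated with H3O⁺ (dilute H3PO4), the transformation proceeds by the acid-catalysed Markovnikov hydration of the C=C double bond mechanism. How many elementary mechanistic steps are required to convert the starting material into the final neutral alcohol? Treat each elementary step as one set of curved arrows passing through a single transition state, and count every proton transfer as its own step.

Step 1: The π electrons of the C=C bond attack a proton of H3O⁺; Markovnikov addition places the new C–H on the less-substituted alkene carbon, so the positive charge ends up on the more-substituted carbon — a secondary carbocation. H2O is released.
Step 2: A 1,2-hydride shift from the adjacent cyclohexyl carbon moves the positive charge from the secondary centre to an adjacent carbon, generating a more stable tertiary carbocation.
Step 3: A lone pair on the oxygen of H2O attacks the carbocation, forming a C–O bond and an oxonium ion (a protonated alcohol).
Step 4: Deprotonation of the oxonium ion by a water molecule delivers the neutral alcohol and regenerates the acid catalyst.
Total: 4 elementary steps.

4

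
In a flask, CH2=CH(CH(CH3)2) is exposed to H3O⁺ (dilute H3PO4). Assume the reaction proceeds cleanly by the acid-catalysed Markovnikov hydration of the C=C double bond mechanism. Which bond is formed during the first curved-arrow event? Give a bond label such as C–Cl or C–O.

C–H

Step 1: Protonation of the alkene by H3O⁺: the π bond acts as the nucleophile and picks up H⁺, giving the more stable (Markovnikov) secondary carbocation. H2O is released.
The bond formed in this step is the C–H bond.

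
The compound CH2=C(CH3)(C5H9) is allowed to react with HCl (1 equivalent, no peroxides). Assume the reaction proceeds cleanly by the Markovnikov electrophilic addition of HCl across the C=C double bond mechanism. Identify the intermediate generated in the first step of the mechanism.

tertiary carbocation

Step 1: The π electrons of the C=C bond attack a proton of HCl; Markovnikov addition places the new C–H on the less-substituted alkene carbon, so the positive charge ends up on the more-substituted carbon — a tertiary carbocation. The H–Cl bond breaks heterolytically, releasing Cl⁻.
After step 1 the species present is a tertiary carbocation.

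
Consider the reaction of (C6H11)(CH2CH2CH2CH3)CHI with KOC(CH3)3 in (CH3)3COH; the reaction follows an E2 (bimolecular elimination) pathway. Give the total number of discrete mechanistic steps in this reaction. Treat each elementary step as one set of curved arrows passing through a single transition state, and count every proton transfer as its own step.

1

Step 1: The strong base (CH3)3CO⁻ removes a β-hydrogen; in the same concerted event the electrons of the breaking C–H bond form the new π(C=C) bond and the C–I σ-bond breaks, expelling I⁻. Anti-periplanar geometry; one transition state.
Total: 1 elementary step.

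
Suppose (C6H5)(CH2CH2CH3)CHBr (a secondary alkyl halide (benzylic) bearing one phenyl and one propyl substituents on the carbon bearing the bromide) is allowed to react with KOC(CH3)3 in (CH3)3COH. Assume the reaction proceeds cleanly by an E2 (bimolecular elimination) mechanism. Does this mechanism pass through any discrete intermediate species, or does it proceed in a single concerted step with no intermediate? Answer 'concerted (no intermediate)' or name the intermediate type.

The strong base (CH3)3CO⁻ removes a β-hydrogen; in the same concerted event the electrons of the breaking C–H bond form the new π(C=C) bond and the C–Br σ-bond breaks, expelling Br⁻. Anti-periplanar geometry; one transition state.
All bond changes occur in one transition state; no discrete intermediate is formed.

concerted (no intermediate)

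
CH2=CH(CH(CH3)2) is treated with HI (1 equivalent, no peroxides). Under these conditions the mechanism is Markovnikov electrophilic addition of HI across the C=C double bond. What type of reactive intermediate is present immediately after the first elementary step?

Step 1: The π electrons of the C=C bond attack a proton of HI; Markovnikov addition places the new C–H on the less-substituted alkene carbon, so the positive charge ends up on the more-substituted carbon — a secondary carbocation. The H–I bond breaks heterolytically, releasing I⁻.
After step 1 the species present is a secondary carbocation.

secondary carbocation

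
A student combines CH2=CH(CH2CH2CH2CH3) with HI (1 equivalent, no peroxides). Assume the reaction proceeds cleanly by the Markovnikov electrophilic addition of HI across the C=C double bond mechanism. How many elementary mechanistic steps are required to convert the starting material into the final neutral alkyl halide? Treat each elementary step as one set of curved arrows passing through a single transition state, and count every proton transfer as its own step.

Step 1: Protonation of the alkene by HI: the π bond acts as the nucleophile and picks up H⁺, giving the more stable (Markovnikov) secondary carbocation. The H–I bond breaks heterolytically, releasing I⁻.
(No 1,2-shift: no single shift to an adjacent carbon would give a more stable cation.)
Step 2: I⁻ captures the cation: a lone pair on I⁻ fills the empty p orbital, producing the alkyl halide product.
Total: 2 elementary steps.

2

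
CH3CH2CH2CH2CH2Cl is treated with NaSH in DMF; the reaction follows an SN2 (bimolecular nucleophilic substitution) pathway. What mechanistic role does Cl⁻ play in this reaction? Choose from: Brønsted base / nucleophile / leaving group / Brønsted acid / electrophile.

leaving group

Step 1: The hydrosulfide nucleophile donates a lone pair from S to the α-carbon in a backside attack; simultaneously the C–Cl σ-bond breaks and both of its electrons leave with Cl⁻. One concerted step with inversion of configuration.
Cl⁻ departs with both electrons of the breaking σ-bond — that is the definition of a leaving group.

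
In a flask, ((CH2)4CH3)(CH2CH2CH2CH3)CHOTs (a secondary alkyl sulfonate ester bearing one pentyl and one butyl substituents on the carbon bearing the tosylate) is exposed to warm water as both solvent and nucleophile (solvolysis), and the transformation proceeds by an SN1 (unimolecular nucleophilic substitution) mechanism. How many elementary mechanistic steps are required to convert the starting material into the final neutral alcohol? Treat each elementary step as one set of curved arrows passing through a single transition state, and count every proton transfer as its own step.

3

Step 1: Unassisted departure of TsO⁻ (taking the C–O bonding pair) generates a secondary carbocation.
(No 1,2-shift: no single shift to an adjacent carbon would give a more stable cation.)
Step 2: H2O donates an oxygen lone pair into the empty p orbital of the cation, giving a protonated alcohol (an oxonium ion).
Step 3: Proton transfer from the O–H of the oxonium ion to a solvent molecule delivers the neutral alcohol.
Total: 3 elementary steps.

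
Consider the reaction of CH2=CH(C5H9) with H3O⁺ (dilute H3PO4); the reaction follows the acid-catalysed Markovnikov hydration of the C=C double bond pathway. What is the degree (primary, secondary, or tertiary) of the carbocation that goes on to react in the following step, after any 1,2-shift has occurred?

Step 1: Protonation of the alkene by H3O⁺: the π bond acts as the nucleophile and picks up H⁺, giving the more stable (Markovnikov) secondary carbocation. H2O is released.
Step 2: Carbocation rearrangement: a 1,2-hydride shift from the adjacent cyclopentyl carbon converts the initially-formed secondary cation into the more stable tertiary cation.
The cation rearranges from secondary to tertiary via a 1,2-hydride shift from the adjacent cyclopentyl carbon; the tertiary cation is what reacts next.

tertiary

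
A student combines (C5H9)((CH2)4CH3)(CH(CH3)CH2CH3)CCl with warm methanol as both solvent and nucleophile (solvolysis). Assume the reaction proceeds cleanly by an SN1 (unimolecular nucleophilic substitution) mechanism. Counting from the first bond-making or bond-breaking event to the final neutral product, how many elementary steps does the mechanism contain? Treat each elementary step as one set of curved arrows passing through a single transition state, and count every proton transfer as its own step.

3

Step 1: The C–Cl bond breaks with both electrons going to the chloride; Cl⁻ leaves and a tertiary carbocation remains.
(No 1,2-shift: no single shift to an adjacent carbon would give a more stable cation.)
Step 2: Nucleophilic capture: the oxygen of CH3OH bonds to the cationic carbon, producing an oxonium-ion intermediate.
Step 3: Deprotonation of the oxonium oxygen by solvent methanol yields the neutral ether.
Total: 3 elementary steps.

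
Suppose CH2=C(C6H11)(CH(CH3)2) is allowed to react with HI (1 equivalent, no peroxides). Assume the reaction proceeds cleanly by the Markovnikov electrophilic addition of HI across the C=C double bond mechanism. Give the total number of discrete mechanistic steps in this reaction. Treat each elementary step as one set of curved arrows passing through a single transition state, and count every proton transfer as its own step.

Step 1: The π electrons of the C=C bond attack a proton of HI; Markovnikov addition places the new C–H on the less-substituted alkene carbon, so the positive charge ends up on the more-substituted carbon — a tertiary carbocation. The H–I bond breaks heterolytically, releasing I⁻.
(No 1,2-shift: no single shift to an adjacent carbon would give a more stable cation.)
Step 2: The I⁻ anion donates a lone pair to the carbocation, forming the new C–I σ-bond and giving the neutral alkyl halide.
Total: 2 elementary steps.

2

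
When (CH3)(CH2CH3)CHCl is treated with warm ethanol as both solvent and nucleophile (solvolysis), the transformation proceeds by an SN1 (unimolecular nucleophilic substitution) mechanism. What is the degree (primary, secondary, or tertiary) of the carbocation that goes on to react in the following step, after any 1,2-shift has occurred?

secondary

Step 1: The C–Cl bond breaks with both electrons going to the chloride; Cl⁻ leaves and a secondary carbocation remains.
No single 1,2-shift to an adjacent carbon would give a more-substituted cation, so no rearrangement occurs.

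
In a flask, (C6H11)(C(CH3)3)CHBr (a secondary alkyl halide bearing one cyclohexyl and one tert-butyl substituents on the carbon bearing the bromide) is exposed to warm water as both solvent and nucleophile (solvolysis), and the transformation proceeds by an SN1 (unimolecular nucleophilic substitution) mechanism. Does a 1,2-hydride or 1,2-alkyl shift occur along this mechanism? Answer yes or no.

yes

The first-formed carbocation is secondary.
The adjacent cyclohexyl carbon already bears 2 other carbon substituents and has a hydrogen to migrate; after a 1,2-hydride shift from that carbon the positive charge sits on a tertiary centre.
Tertiary is more stable than secondary, so the shift occurs.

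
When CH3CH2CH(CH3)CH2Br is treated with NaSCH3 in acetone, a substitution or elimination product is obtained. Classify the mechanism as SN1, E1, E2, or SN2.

Conditions: a primary substrate with a strong nucleophile in the polar aprotic solvent acetone.
These conditions are the textbook signature of the SN2 pathway.
An unhindered substrate with a strong nucleophile in a polar aprotic solvent favours one-step backside displacement.

SN2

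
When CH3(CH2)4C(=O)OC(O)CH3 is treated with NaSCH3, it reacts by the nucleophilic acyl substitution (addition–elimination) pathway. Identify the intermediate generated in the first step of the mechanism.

Step 1: CH3S⁻ adds to the carbonyl carbon; the C=O π electrons shift onto oxygen and a tetrahedral alkoxide intermediate forms.
After step 1 the species present is a tetrahedral intermediate.

tetrahedral intermediate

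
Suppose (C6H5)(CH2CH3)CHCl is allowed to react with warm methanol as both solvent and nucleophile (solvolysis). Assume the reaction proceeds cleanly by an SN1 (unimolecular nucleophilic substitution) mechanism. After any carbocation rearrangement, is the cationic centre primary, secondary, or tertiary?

secondary

Step 1: Ionisation: the C–Cl σ-bond cleaves heterolytically; both bonding electrons depart with Cl⁻, leaving a secondary carbocation at the α-carbon.
No single 1,2-shift to an adjacent carbon would give a more-substituted cation, so no rearrangement occurs.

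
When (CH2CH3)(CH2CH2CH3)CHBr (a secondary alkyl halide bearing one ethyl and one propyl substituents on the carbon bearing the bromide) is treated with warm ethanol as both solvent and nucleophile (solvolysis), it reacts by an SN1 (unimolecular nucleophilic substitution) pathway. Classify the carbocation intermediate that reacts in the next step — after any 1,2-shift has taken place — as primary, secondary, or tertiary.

Step 1: The C–Br bond breaks with both electrons going to the bromide; Br⁻ leaves and a secondary carbocation remains.
No single 1,2-shift to an adjacent carbon would give a more-substituted cation, so no rearrangement occurs.

secondary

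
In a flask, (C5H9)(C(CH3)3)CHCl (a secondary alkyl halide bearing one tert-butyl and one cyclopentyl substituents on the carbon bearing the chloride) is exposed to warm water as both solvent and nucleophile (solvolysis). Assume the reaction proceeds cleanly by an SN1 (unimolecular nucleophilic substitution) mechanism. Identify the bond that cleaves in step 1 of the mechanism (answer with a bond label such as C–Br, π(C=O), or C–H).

C–Cl

Step 1: The C–Cl bond breaks with both electrons going to the chloride; Cl⁻ leaves and a secondary carbocation remains.
The bond broken in this step is the C–Cl bond.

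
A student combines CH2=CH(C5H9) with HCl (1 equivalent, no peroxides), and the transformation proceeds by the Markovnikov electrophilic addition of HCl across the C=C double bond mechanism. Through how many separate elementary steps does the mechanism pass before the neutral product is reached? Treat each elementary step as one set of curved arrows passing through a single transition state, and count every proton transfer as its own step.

Step 1: Electrophilic addition begins with the π(C=C) electrons forming a bond to the proton of HCl. Following Markovnikov's rule, the resulting cation is secondary. The H–Cl bond breaks heterolytically, releasing Cl⁻.
Step 2: A hydride (H with its bonding pair) migrates from the adjacent cyclopentyl carbon to the cationic centre — a 1,2-hydride shift — upgrading the secondary cation to a tertiary one.
Step 3: Cl⁻ captures the cation: a lone pair on Cl⁻ fills the empty p orbital, producing the alkyl halide product.
Total: 3 elementary steps.

3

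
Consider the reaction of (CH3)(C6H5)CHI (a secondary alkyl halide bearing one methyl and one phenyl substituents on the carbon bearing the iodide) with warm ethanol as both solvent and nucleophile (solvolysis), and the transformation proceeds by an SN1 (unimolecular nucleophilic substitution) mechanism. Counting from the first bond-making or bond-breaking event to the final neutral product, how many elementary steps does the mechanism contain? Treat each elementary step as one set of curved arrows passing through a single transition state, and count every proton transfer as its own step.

Step 1: Ionisation: the C–I σ-bond cleaves heterolytically; both bonding electrons depart with I⁻, leaving a secondary carbocation at the α-carbon.
(No 1,2-shift: no single shift to an adjacent carbon would give a more stable cation.)
Step 2: CH3CH2OH donates an oxygen lone pair into the empty p orbital of the cation, giving a protonated ether (an oxonium ion).
Step 3: Proton transfer from the O–H of the oxonium ion to a solvent molecule delivers the neutral ether.
Total: 3 elementary steps.

3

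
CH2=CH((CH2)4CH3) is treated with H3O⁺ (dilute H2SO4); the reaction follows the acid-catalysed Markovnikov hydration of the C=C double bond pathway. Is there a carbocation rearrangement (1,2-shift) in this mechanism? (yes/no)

The first-formed carbocation is secondary.
No single 1,2-shift to an adjacent carbon would produce a more-substituted cation than the one already present, so no rearrangement occurs.

no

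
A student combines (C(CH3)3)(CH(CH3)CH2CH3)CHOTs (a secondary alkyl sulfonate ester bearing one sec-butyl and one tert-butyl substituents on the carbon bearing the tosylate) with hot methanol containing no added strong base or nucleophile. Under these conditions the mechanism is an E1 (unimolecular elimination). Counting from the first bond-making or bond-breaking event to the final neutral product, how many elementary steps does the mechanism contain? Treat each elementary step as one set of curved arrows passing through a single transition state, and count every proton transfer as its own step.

Step 1: Unassisted departure of TsO⁻ (taking the C–O bonding pair) generates a secondary carbocation.
Step 2: Carbocation rearrangement: a 1,2-hydride shift from the adjacent sec-butyl carbon converts the initially-formed secondary cation into the more stable tertiary cation.
Step 3: Loss of a β-proton to a methanol molecule of the solvent: the C–H bonding pair collapses toward the cationic carbon to form the C=C π bond, yielding the alkene.
Total: 3 elementary steps.

3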